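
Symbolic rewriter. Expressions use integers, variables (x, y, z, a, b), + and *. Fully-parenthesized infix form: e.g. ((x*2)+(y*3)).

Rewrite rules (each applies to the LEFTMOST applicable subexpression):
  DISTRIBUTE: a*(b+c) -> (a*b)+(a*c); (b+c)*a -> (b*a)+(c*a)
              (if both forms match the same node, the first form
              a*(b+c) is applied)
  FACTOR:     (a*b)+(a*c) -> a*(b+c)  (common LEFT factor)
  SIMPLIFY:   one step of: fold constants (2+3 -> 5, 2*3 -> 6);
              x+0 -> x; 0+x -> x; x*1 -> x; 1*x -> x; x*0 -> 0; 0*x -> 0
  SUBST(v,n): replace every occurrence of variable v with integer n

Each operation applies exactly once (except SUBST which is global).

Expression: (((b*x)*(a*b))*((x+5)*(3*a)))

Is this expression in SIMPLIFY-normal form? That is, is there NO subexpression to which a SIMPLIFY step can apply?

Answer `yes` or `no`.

Answer: yes

Derivation:
Expression: (((b*x)*(a*b))*((x+5)*(3*a)))
Scanning for simplifiable subexpressions (pre-order)...
  at root: (((b*x)*(a*b))*((x+5)*(3*a))) (not simplifiable)
  at L: ((b*x)*(a*b)) (not simplifiable)
  at LL: (b*x) (not simplifiable)
  at LR: (a*b) (not simplifiable)
  at R: ((x+5)*(3*a)) (not simplifiable)
  at RL: (x+5) (not simplifiable)
  at RR: (3*a) (not simplifiable)
Result: no simplifiable subexpression found -> normal form.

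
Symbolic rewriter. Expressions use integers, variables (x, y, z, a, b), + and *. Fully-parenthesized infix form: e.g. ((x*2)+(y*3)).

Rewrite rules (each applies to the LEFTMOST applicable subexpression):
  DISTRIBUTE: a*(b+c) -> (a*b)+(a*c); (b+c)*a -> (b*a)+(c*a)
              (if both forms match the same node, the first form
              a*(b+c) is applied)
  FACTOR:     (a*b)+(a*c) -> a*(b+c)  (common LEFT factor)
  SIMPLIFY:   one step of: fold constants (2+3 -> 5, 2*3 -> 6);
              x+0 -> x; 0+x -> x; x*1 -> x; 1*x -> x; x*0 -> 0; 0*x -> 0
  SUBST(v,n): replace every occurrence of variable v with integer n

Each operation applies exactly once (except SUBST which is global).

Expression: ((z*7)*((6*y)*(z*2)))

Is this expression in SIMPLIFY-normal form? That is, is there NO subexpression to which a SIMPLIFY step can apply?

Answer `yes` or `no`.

Answer: yes

Derivation:
Expression: ((z*7)*((6*y)*(z*2)))
Scanning for simplifiable subexpressions (pre-order)...
  at root: ((z*7)*((6*y)*(z*2))) (not simplifiable)
  at L: (z*7) (not simplifiable)
  at R: ((6*y)*(z*2)) (not simplifiable)
  at RL: (6*y) (not simplifiable)
  at RR: (z*2) (not simplifiable)
Result: no simplifiable subexpression found -> normal form.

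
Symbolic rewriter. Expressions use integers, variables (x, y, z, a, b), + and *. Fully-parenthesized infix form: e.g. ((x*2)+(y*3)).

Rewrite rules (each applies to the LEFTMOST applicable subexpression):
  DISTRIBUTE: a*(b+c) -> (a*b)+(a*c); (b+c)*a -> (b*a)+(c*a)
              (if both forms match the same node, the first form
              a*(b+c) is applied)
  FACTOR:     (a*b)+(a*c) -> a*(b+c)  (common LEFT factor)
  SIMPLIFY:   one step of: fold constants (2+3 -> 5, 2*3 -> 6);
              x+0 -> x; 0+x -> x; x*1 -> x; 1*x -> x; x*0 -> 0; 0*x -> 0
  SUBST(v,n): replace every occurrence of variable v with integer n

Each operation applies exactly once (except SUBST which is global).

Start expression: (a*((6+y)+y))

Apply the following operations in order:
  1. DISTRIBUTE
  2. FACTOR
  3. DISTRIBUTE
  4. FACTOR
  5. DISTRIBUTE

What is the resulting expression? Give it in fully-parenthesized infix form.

Start: (a*((6+y)+y))
Apply DISTRIBUTE at root (target: (a*((6+y)+y))): (a*((6+y)+y)) -> ((a*(6+y))+(a*y))
Apply FACTOR at root (target: ((a*(6+y))+(a*y))): ((a*(6+y))+(a*y)) -> (a*((6+y)+y))
Apply DISTRIBUTE at root (target: (a*((6+y)+y))): (a*((6+y)+y)) -> ((a*(6+y))+(a*y))
Apply FACTOR at root (target: ((a*(6+y))+(a*y))): ((a*(6+y))+(a*y)) -> (a*((6+y)+y))
Apply DISTRIBUTE at root (target: (a*((6+y)+y))): (a*((6+y)+y)) -> ((a*(6+y))+(a*y))

Answer: ((a*(6+y))+(a*y))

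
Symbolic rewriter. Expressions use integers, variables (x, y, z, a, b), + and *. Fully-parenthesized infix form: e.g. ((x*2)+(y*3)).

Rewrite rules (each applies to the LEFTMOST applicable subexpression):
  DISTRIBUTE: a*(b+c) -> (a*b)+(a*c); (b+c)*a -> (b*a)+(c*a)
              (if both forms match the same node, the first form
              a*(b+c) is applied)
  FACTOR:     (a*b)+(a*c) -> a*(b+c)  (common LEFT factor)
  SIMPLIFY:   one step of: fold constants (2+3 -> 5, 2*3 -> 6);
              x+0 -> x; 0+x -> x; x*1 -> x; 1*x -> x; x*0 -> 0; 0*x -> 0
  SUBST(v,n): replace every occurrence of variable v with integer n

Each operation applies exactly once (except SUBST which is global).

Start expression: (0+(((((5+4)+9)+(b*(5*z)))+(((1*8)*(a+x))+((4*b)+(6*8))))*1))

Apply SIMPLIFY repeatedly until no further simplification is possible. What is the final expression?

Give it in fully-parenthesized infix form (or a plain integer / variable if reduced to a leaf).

Answer: ((18+(b*(5*z)))+((8*(a+x))+((4*b)+48)))

Derivation:
Start: (0+(((((5+4)+9)+(b*(5*z)))+(((1*8)*(a+x))+((4*b)+(6*8))))*1))
Step 1: at root: (0+(((((5+4)+9)+(b*(5*z)))+(((1*8)*(a+x))+((4*b)+(6*8))))*1)) -> (((((5+4)+9)+(b*(5*z)))+(((1*8)*(a+x))+((4*b)+(6*8))))*1); overall: (0+(((((5+4)+9)+(b*(5*z)))+(((1*8)*(a+x))+((4*b)+(6*8))))*1)) -> (((((5+4)+9)+(b*(5*z)))+(((1*8)*(a+x))+((4*b)+(6*8))))*1)
Step 2: at root: (((((5+4)+9)+(b*(5*z)))+(((1*8)*(a+x))+((4*b)+(6*8))))*1) -> ((((5+4)+9)+(b*(5*z)))+(((1*8)*(a+x))+((4*b)+(6*8)))); overall: (((((5+4)+9)+(b*(5*z)))+(((1*8)*(a+x))+((4*b)+(6*8))))*1) -> ((((5+4)+9)+(b*(5*z)))+(((1*8)*(a+x))+((4*b)+(6*8))))
Step 3: at LLL: (5+4) -> 9; overall: ((((5+4)+9)+(b*(5*z)))+(((1*8)*(a+x))+((4*b)+(6*8)))) -> (((9+9)+(b*(5*z)))+(((1*8)*(a+x))+((4*b)+(6*8))))
Step 4: at LL: (9+9) -> 18; overall: (((9+9)+(b*(5*z)))+(((1*8)*(a+x))+((4*b)+(6*8)))) -> ((18+(b*(5*z)))+(((1*8)*(a+x))+((4*b)+(6*8))))
Step 5: at RLL: (1*8) -> 8; overall: ((18+(b*(5*z)))+(((1*8)*(a+x))+((4*b)+(6*8)))) -> ((18+(b*(5*z)))+((8*(a+x))+((4*b)+(6*8))))
Step 6: at RRR: (6*8) -> 48; overall: ((18+(b*(5*z)))+((8*(a+x))+((4*b)+(6*8)))) -> ((18+(b*(5*z)))+((8*(a+x))+((4*b)+48)))
Fixed point: ((18+(b*(5*z)))+((8*(a+x))+((4*b)+48)))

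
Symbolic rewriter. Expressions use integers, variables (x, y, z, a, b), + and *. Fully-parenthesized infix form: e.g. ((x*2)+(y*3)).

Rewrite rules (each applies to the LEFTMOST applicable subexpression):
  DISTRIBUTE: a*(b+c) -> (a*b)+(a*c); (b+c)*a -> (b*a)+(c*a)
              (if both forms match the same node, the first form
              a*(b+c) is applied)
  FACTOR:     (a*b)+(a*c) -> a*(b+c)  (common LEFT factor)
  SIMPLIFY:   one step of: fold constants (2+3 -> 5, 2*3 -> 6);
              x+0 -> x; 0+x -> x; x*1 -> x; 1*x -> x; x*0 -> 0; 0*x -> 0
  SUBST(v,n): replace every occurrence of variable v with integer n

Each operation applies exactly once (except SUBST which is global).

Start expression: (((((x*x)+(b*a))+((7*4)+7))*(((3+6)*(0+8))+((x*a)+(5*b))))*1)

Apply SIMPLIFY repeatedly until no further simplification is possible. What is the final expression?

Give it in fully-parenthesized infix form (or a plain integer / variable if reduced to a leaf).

Start: (((((x*x)+(b*a))+((7*4)+7))*(((3+6)*(0+8))+((x*a)+(5*b))))*1)
Step 1: at root: (((((x*x)+(b*a))+((7*4)+7))*(((3+6)*(0+8))+((x*a)+(5*b))))*1) -> ((((x*x)+(b*a))+((7*4)+7))*(((3+6)*(0+8))+((x*a)+(5*b)))); overall: (((((x*x)+(b*a))+((7*4)+7))*(((3+6)*(0+8))+((x*a)+(5*b))))*1) -> ((((x*x)+(b*a))+((7*4)+7))*(((3+6)*(0+8))+((x*a)+(5*b))))
Step 2: at LRL: (7*4) -> 28; overall: ((((x*x)+(b*a))+((7*4)+7))*(((3+6)*(0+8))+((x*a)+(5*b)))) -> ((((x*x)+(b*a))+(28+7))*(((3+6)*(0+8))+((x*a)+(5*b))))
Step 3: at LR: (28+7) -> 35; overall: ((((x*x)+(b*a))+(28+7))*(((3+6)*(0+8))+((x*a)+(5*b)))) -> ((((x*x)+(b*a))+35)*(((3+6)*(0+8))+((x*a)+(5*b))))
Step 4: at RLL: (3+6) -> 9; overall: ((((x*x)+(b*a))+35)*(((3+6)*(0+8))+((x*a)+(5*b)))) -> ((((x*x)+(b*a))+35)*((9*(0+8))+((x*a)+(5*b))))
Step 5: at RLR: (0+8) -> 8; overall: ((((x*x)+(b*a))+35)*((9*(0+8))+((x*a)+(5*b)))) -> ((((x*x)+(b*a))+35)*((9*8)+((x*a)+(5*b))))
Step 6: at RL: (9*8) -> 72; overall: ((((x*x)+(b*a))+35)*((9*8)+((x*a)+(5*b)))) -> ((((x*x)+(b*a))+35)*(72+((x*a)+(5*b))))
Fixed point: ((((x*x)+(b*a))+35)*(72+((x*a)+(5*b))))

Answer: ((((x*x)+(b*a))+35)*(72+((x*a)+(5*b))))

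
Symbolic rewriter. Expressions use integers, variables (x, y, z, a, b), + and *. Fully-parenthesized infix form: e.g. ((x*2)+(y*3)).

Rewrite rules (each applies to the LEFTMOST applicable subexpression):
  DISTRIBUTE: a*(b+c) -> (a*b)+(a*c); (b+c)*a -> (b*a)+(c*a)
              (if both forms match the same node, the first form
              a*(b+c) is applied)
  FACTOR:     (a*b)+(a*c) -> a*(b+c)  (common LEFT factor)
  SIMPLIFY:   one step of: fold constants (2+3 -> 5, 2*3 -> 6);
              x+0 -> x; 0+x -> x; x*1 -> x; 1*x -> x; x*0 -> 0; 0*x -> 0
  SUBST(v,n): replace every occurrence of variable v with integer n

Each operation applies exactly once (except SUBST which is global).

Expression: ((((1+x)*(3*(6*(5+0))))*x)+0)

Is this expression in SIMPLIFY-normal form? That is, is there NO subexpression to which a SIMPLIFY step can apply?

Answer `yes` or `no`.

Expression: ((((1+x)*(3*(6*(5+0))))*x)+0)
Scanning for simplifiable subexpressions (pre-order)...
  at root: ((((1+x)*(3*(6*(5+0))))*x)+0) (SIMPLIFIABLE)
  at L: (((1+x)*(3*(6*(5+0))))*x) (not simplifiable)
  at LL: ((1+x)*(3*(6*(5+0)))) (not simplifiable)
  at LLL: (1+x) (not simplifiable)
  at LLR: (3*(6*(5+0))) (not simplifiable)
  at LLRR: (6*(5+0)) (not simplifiable)
  at LLRRR: (5+0) (SIMPLIFIABLE)
Found simplifiable subexpr at path root: ((((1+x)*(3*(6*(5+0))))*x)+0)
One SIMPLIFY step would give: (((1+x)*(3*(6*(5+0))))*x)
-> NOT in normal form.

Answer: no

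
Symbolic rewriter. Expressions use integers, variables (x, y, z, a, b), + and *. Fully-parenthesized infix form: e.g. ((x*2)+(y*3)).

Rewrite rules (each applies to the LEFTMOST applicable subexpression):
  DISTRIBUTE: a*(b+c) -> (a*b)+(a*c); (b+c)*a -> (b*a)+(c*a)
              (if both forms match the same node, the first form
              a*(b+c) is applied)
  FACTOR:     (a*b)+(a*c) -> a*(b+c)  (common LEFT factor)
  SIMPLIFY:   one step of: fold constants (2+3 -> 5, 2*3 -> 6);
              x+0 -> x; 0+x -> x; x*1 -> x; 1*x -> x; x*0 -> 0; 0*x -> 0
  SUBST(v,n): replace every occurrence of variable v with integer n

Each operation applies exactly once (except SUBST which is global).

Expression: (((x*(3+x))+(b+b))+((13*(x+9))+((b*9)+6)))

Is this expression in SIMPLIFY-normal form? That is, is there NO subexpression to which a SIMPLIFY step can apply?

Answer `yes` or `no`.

Answer: yes

Derivation:
Expression: (((x*(3+x))+(b+b))+((13*(x+9))+((b*9)+6)))
Scanning for simplifiable subexpressions (pre-order)...
  at root: (((x*(3+x))+(b+b))+((13*(x+9))+((b*9)+6))) (not simplifiable)
  at L: ((x*(3+x))+(b+b)) (not simplifiable)
  at LL: (x*(3+x)) (not simplifiable)
  at LLR: (3+x) (not simplifiable)
  at LR: (b+b) (not simplifiable)
  at R: ((13*(x+9))+((b*9)+6)) (not simplifiable)
  at RL: (13*(x+9)) (not simplifiable)
  at RLR: (x+9) (not simplifiable)
  at RR: ((b*9)+6) (not simplifiable)
  at RRL: (b*9) (not simplifiable)
Result: no simplifiable subexpression found -> normal form.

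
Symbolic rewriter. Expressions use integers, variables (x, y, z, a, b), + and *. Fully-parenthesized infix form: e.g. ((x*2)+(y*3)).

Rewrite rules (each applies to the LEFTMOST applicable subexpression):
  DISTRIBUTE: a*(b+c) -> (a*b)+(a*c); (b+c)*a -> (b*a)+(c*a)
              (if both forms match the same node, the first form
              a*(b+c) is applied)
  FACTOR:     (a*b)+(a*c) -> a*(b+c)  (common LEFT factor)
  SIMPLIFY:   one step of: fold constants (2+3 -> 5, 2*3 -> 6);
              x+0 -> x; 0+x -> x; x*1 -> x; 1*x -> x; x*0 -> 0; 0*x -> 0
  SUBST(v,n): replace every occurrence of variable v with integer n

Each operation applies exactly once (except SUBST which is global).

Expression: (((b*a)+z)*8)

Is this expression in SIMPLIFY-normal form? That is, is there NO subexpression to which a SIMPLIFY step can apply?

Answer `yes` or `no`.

Expression: (((b*a)+z)*8)
Scanning for simplifiable subexpressions (pre-order)...
  at root: (((b*a)+z)*8) (not simplifiable)
  at L: ((b*a)+z) (not simplifiable)
  at LL: (b*a) (not simplifiable)
Result: no simplifiable subexpression found -> normal form.

Answer: yes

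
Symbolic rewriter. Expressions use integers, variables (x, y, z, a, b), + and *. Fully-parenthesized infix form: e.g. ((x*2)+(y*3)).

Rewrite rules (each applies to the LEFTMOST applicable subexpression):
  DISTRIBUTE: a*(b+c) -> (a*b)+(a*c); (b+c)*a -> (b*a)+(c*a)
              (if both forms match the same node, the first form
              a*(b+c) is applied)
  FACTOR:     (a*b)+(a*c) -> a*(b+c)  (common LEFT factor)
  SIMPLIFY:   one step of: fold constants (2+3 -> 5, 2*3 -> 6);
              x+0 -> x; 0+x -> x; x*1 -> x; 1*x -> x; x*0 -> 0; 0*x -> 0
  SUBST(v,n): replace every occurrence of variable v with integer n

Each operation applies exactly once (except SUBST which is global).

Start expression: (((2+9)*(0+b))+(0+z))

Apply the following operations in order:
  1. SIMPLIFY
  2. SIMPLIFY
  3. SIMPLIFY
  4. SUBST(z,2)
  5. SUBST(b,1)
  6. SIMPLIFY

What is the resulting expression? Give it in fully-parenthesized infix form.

Start: (((2+9)*(0+b))+(0+z))
Apply SIMPLIFY at LL (target: (2+9)): (((2+9)*(0+b))+(0+z)) -> ((11*(0+b))+(0+z))
Apply SIMPLIFY at LR (target: (0+b)): ((11*(0+b))+(0+z)) -> ((11*b)+(0+z))
Apply SIMPLIFY at R (target: (0+z)): ((11*b)+(0+z)) -> ((11*b)+z)
Apply SUBST(z,2): ((11*b)+z) -> ((11*b)+2)
Apply SUBST(b,1): ((11*b)+2) -> ((11*1)+2)
Apply SIMPLIFY at L (target: (11*1)): ((11*1)+2) -> (11+2)

Answer: (11+2)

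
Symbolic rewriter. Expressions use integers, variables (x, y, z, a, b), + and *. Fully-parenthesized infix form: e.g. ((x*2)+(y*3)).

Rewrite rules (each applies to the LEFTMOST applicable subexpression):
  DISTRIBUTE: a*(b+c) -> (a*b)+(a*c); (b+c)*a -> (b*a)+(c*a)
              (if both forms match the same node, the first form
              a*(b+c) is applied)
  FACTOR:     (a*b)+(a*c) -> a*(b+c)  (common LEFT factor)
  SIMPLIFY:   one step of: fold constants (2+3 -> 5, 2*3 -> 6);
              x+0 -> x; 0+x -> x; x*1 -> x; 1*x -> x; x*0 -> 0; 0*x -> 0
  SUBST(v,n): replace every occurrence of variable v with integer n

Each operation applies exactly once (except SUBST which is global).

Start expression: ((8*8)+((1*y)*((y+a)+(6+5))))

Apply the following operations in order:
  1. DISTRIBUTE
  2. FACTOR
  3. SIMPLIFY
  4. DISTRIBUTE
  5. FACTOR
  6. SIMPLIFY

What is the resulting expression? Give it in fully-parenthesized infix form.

Answer: (64+(y*((y+a)+(6+5))))

Derivation:
Start: ((8*8)+((1*y)*((y+a)+(6+5))))
Apply DISTRIBUTE at R (target: ((1*y)*((y+a)+(6+5)))): ((8*8)+((1*y)*((y+a)+(6+5)))) -> ((8*8)+(((1*y)*(y+a))+((1*y)*(6+5))))
Apply FACTOR at R (target: (((1*y)*(y+a))+((1*y)*(6+5)))): ((8*8)+(((1*y)*(y+a))+((1*y)*(6+5)))) -> ((8*8)+((1*y)*((y+a)+(6+5))))
Apply SIMPLIFY at L (target: (8*8)): ((8*8)+((1*y)*((y+a)+(6+5)))) -> (64+((1*y)*((y+a)+(6+5))))
Apply DISTRIBUTE at R (target: ((1*y)*((y+a)+(6+5)))): (64+((1*y)*((y+a)+(6+5)))) -> (64+(((1*y)*(y+a))+((1*y)*(6+5))))
Apply FACTOR at R (target: (((1*y)*(y+a))+((1*y)*(6+5)))): (64+(((1*y)*(y+a))+((1*y)*(6+5)))) -> (64+((1*y)*((y+a)+(6+5))))
Apply SIMPLIFY at RL (target: (1*y)): (64+((1*y)*((y+a)+(6+5)))) -> (64+(y*((y+a)+(6+5))))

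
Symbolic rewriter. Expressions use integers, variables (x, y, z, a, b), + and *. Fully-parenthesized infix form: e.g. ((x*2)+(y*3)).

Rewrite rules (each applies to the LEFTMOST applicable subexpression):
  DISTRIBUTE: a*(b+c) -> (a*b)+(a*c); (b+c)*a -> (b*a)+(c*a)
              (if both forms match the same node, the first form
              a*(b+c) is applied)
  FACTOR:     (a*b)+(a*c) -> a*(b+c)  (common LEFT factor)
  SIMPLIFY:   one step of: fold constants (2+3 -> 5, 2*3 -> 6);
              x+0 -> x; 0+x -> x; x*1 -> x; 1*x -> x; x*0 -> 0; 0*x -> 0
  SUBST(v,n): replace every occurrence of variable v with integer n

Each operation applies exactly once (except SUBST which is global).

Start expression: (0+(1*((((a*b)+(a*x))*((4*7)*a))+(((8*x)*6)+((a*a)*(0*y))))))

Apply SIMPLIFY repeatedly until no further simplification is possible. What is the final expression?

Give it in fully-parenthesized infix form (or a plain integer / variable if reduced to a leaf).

Start: (0+(1*((((a*b)+(a*x))*((4*7)*a))+(((8*x)*6)+((a*a)*(0*y))))))
Step 1: at root: (0+(1*((((a*b)+(a*x))*((4*7)*a))+(((8*x)*6)+((a*a)*(0*y)))))) -> (1*((((a*b)+(a*x))*((4*7)*a))+(((8*x)*6)+((a*a)*(0*y))))); overall: (0+(1*((((a*b)+(a*x))*((4*7)*a))+(((8*x)*6)+((a*a)*(0*y)))))) -> (1*((((a*b)+(a*x))*((4*7)*a))+(((8*x)*6)+((a*a)*(0*y)))))
Step 2: at root: (1*((((a*b)+(a*x))*((4*7)*a))+(((8*x)*6)+((a*a)*(0*y))))) -> ((((a*b)+(a*x))*((4*7)*a))+(((8*x)*6)+((a*a)*(0*y)))); overall: (1*((((a*b)+(a*x))*((4*7)*a))+(((8*x)*6)+((a*a)*(0*y))))) -> ((((a*b)+(a*x))*((4*7)*a))+(((8*x)*6)+((a*a)*(0*y))))
Step 3: at LRL: (4*7) -> 28; overall: ((((a*b)+(a*x))*((4*7)*a))+(((8*x)*6)+((a*a)*(0*y)))) -> ((((a*b)+(a*x))*(28*a))+(((8*x)*6)+((a*a)*(0*y))))
Step 4: at RRR: (0*y) -> 0; overall: ((((a*b)+(a*x))*(28*a))+(((8*x)*6)+((a*a)*(0*y)))) -> ((((a*b)+(a*x))*(28*a))+(((8*x)*6)+((a*a)*0)))
Step 5: at RR: ((a*a)*0) -> 0; overall: ((((a*b)+(a*x))*(28*a))+(((8*x)*6)+((a*a)*0))) -> ((((a*b)+(a*x))*(28*a))+(((8*x)*6)+0))
Step 6: at R: (((8*x)*6)+0) -> ((8*x)*6); overall: ((((a*b)+(a*x))*(28*a))+(((8*x)*6)+0)) -> ((((a*b)+(a*x))*(28*a))+((8*x)*6))
Fixed point: ((((a*b)+(a*x))*(28*a))+((8*x)*6))

Answer: ((((a*b)+(a*x))*(28*a))+((8*x)*6))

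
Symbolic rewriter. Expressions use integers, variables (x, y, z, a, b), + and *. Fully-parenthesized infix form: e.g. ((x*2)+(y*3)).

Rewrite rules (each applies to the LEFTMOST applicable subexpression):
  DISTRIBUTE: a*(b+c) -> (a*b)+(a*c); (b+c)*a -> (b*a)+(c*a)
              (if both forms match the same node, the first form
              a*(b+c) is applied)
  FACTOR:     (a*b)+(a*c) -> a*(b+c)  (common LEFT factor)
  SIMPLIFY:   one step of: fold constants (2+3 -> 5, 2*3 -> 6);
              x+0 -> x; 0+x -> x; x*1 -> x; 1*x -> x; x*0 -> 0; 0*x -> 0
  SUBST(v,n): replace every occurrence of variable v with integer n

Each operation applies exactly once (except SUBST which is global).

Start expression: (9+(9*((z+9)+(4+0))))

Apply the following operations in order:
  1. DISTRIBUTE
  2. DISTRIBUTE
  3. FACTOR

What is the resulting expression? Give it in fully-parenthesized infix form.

Answer: (9+((9*(z+9))+(9*(4+0))))

Derivation:
Start: (9+(9*((z+9)+(4+0))))
Apply DISTRIBUTE at R (target: (9*((z+9)+(4+0)))): (9+(9*((z+9)+(4+0)))) -> (9+((9*(z+9))+(9*(4+0))))
Apply DISTRIBUTE at RL (target: (9*(z+9))): (9+((9*(z+9))+(9*(4+0)))) -> (9+(((9*z)+(9*9))+(9*(4+0))))
Apply FACTOR at RL (target: ((9*z)+(9*9))): (9+(((9*z)+(9*9))+(9*(4+0)))) -> (9+((9*(z+9))+(9*(4+0))))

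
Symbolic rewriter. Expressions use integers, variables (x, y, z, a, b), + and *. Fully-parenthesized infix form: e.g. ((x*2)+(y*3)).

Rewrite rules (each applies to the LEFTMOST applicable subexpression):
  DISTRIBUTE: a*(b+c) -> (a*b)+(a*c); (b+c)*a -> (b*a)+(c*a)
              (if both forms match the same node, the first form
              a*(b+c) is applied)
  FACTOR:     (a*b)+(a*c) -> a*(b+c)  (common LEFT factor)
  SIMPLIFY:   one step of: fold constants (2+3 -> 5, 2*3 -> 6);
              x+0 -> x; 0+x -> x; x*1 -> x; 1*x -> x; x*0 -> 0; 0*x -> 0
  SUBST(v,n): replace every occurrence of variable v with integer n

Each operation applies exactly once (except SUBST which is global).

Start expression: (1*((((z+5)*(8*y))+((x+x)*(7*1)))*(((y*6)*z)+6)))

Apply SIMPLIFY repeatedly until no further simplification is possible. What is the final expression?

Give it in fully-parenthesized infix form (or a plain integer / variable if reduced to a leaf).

Start: (1*((((z+5)*(8*y))+((x+x)*(7*1)))*(((y*6)*z)+6)))
Step 1: at root: (1*((((z+5)*(8*y))+((x+x)*(7*1)))*(((y*6)*z)+6))) -> ((((z+5)*(8*y))+((x+x)*(7*1)))*(((y*6)*z)+6)); overall: (1*((((z+5)*(8*y))+((x+x)*(7*1)))*(((y*6)*z)+6))) -> ((((z+5)*(8*y))+((x+x)*(7*1)))*(((y*6)*z)+6))
Step 2: at LRR: (7*1) -> 7; overall: ((((z+5)*(8*y))+((x+x)*(7*1)))*(((y*6)*z)+6)) -> ((((z+5)*(8*y))+((x+x)*7))*(((y*6)*z)+6))
Fixed point: ((((z+5)*(8*y))+((x+x)*7))*(((y*6)*z)+6))

Answer: ((((z+5)*(8*y))+((x+x)*7))*(((y*6)*z)+6))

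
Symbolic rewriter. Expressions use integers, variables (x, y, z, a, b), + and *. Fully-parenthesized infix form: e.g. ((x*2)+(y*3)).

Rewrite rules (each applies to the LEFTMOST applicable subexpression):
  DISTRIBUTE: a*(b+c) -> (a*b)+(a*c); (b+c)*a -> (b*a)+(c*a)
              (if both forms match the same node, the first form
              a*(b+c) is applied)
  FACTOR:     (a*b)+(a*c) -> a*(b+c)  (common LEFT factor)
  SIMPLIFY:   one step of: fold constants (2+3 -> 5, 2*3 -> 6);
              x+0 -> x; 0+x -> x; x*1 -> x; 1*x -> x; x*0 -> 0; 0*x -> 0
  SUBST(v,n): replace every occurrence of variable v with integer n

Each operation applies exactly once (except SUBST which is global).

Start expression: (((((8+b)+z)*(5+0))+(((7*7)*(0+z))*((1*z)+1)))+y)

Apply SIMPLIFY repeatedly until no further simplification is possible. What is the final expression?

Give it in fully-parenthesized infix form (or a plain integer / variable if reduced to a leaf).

Start: (((((8+b)+z)*(5+0))+(((7*7)*(0+z))*((1*z)+1)))+y)
Step 1: at LLR: (5+0) -> 5; overall: (((((8+b)+z)*(5+0))+(((7*7)*(0+z))*((1*z)+1)))+y) -> (((((8+b)+z)*5)+(((7*7)*(0+z))*((1*z)+1)))+y)
Step 2: at LRLL: (7*7) -> 49; overall: (((((8+b)+z)*5)+(((7*7)*(0+z))*((1*z)+1)))+y) -> (((((8+b)+z)*5)+((49*(0+z))*((1*z)+1)))+y)
Step 3: at LRLR: (0+z) -> z; overall: (((((8+b)+z)*5)+((49*(0+z))*((1*z)+1)))+y) -> (((((8+b)+z)*5)+((49*z)*((1*z)+1)))+y)
Step 4: at LRRL: (1*z) -> z; overall: (((((8+b)+z)*5)+((49*z)*((1*z)+1)))+y) -> (((((8+b)+z)*5)+((49*z)*(z+1)))+y)
Fixed point: (((((8+b)+z)*5)+((49*z)*(z+1)))+y)

Answer: (((((8+b)+z)*5)+((49*z)*(z+1)))+y)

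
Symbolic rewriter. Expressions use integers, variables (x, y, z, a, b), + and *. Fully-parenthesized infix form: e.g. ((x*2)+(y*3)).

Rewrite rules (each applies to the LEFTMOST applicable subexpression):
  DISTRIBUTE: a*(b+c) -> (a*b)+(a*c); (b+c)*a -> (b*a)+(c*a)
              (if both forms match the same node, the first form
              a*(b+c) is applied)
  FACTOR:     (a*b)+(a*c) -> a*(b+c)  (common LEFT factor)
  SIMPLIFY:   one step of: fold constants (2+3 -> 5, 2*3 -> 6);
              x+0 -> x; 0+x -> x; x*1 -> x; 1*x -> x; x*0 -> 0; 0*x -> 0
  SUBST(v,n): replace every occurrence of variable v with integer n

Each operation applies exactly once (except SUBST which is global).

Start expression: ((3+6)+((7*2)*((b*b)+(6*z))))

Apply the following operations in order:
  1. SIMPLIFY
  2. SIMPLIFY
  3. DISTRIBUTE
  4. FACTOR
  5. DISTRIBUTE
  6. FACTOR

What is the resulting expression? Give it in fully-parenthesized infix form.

Start: ((3+6)+((7*2)*((b*b)+(6*z))))
Apply SIMPLIFY at L (target: (3+6)): ((3+6)+((7*2)*((b*b)+(6*z)))) -> (9+((7*2)*((b*b)+(6*z))))
Apply SIMPLIFY at RL (target: (7*2)): (9+((7*2)*((b*b)+(6*z)))) -> (9+(14*((b*b)+(6*z))))
Apply DISTRIBUTE at R (target: (14*((b*b)+(6*z)))): (9+(14*((b*b)+(6*z)))) -> (9+((14*(b*b))+(14*(6*z))))
Apply FACTOR at R (target: ((14*(b*b))+(14*(6*z)))): (9+((14*(b*b))+(14*(6*z)))) -> (9+(14*((b*b)+(6*z))))
Apply DISTRIBUTE at R (target: (14*((b*b)+(6*z)))): (9+(14*((b*b)+(6*z)))) -> (9+((14*(b*b))+(14*(6*z))))
Apply FACTOR at R (target: ((14*(b*b))+(14*(6*z)))): (9+((14*(b*b))+(14*(6*z)))) -> (9+(14*((b*b)+(6*z))))

Answer: (9+(14*((b*b)+(6*z))))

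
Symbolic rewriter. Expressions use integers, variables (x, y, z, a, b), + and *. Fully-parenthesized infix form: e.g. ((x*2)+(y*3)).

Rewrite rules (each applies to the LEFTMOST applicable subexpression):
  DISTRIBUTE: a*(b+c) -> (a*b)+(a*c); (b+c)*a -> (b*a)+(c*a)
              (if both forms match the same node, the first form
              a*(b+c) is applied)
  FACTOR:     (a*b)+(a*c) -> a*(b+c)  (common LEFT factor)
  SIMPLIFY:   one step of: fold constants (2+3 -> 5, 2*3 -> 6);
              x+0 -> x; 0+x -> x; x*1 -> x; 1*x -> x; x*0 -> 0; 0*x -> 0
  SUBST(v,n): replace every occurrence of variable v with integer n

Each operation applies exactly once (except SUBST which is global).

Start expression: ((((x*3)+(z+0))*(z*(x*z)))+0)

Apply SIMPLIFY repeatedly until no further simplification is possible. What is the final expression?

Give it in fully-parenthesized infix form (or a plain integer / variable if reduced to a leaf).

Start: ((((x*3)+(z+0))*(z*(x*z)))+0)
Step 1: at root: ((((x*3)+(z+0))*(z*(x*z)))+0) -> (((x*3)+(z+0))*(z*(x*z))); overall: ((((x*3)+(z+0))*(z*(x*z)))+0) -> (((x*3)+(z+0))*(z*(x*z)))
Step 2: at LR: (z+0) -> z; overall: (((x*3)+(z+0))*(z*(x*z))) -> (((x*3)+z)*(z*(x*z)))
Fixed point: (((x*3)+z)*(z*(x*z)))

Answer: (((x*3)+z)*(z*(x*z)))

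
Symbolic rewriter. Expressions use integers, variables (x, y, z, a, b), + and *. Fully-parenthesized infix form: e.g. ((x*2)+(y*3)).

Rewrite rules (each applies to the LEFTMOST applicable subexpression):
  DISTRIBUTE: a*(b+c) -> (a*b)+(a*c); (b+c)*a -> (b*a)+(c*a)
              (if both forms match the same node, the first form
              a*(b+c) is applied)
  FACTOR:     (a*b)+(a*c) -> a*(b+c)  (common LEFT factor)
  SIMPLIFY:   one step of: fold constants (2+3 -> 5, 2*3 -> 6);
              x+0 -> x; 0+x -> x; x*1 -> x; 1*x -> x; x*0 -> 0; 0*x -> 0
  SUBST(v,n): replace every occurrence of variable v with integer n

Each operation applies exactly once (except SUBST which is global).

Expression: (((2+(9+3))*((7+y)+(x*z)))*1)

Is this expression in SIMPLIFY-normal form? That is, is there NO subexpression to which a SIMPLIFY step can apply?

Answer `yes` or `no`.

Expression: (((2+(9+3))*((7+y)+(x*z)))*1)
Scanning for simplifiable subexpressions (pre-order)...
  at root: (((2+(9+3))*((7+y)+(x*z)))*1) (SIMPLIFIABLE)
  at L: ((2+(9+3))*((7+y)+(x*z))) (not simplifiable)
  at LL: (2+(9+3)) (not simplifiable)
  at LLR: (9+3) (SIMPLIFIABLE)
  at LR: ((7+y)+(x*z)) (not simplifiable)
  at LRL: (7+y) (not simplifiable)
  at LRR: (x*z) (not simplifiable)
Found simplifiable subexpr at path root: (((2+(9+3))*((7+y)+(x*z)))*1)
One SIMPLIFY step would give: ((2+(9+3))*((7+y)+(x*z)))
-> NOT in normal form.

Answer: no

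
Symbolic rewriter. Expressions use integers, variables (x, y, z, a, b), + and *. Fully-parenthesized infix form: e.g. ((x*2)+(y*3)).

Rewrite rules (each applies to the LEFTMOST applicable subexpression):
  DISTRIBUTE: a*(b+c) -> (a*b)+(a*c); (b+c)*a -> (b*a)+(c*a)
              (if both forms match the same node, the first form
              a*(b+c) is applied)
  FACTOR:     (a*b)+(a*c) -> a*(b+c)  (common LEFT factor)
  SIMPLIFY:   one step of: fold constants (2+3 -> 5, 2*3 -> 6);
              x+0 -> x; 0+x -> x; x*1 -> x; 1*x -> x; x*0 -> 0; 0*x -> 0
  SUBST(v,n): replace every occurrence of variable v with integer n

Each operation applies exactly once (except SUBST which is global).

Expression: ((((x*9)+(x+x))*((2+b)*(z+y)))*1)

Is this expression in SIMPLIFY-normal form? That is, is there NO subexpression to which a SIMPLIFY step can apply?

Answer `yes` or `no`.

Answer: no

Derivation:
Expression: ((((x*9)+(x+x))*((2+b)*(z+y)))*1)
Scanning for simplifiable subexpressions (pre-order)...
  at root: ((((x*9)+(x+x))*((2+b)*(z+y)))*1) (SIMPLIFIABLE)
  at L: (((x*9)+(x+x))*((2+b)*(z+y))) (not simplifiable)
  at LL: ((x*9)+(x+x)) (not simplifiable)
  at LLL: (x*9) (not simplifiable)
  at LLR: (x+x) (not simplifiable)
  at LR: ((2+b)*(z+y)) (not simplifiable)
  at LRL: (2+b) (not simplifiable)
  at LRR: (z+y) (not simplifiable)
Found simplifiable subexpr at path root: ((((x*9)+(x+x))*((2+b)*(z+y)))*1)
One SIMPLIFY step would give: (((x*9)+(x+x))*((2+b)*(z+y)))
-> NOT in normal form.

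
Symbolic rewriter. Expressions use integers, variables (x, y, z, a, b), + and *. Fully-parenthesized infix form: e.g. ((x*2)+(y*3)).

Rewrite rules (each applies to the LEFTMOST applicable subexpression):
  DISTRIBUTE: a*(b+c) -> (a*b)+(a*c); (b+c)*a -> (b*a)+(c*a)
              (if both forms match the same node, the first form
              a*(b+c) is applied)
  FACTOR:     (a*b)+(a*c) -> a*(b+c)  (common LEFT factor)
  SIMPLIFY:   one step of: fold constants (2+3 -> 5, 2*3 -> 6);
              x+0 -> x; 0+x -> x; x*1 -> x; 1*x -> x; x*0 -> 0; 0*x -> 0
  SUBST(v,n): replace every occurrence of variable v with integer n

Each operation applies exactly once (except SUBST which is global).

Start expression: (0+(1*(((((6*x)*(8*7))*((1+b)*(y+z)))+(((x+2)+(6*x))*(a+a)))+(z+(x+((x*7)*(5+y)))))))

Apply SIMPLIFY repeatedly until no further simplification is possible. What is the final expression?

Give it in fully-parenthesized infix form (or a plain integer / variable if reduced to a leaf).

Answer: (((((6*x)*56)*((1+b)*(y+z)))+(((x+2)+(6*x))*(a+a)))+(z+(x+((x*7)*(5+y)))))

Derivation:
Start: (0+(1*(((((6*x)*(8*7))*((1+b)*(y+z)))+(((x+2)+(6*x))*(a+a)))+(z+(x+((x*7)*(5+y)))))))
Step 1: at root: (0+(1*(((((6*x)*(8*7))*((1+b)*(y+z)))+(((x+2)+(6*x))*(a+a)))+(z+(x+((x*7)*(5+y))))))) -> (1*(((((6*x)*(8*7))*((1+b)*(y+z)))+(((x+2)+(6*x))*(a+a)))+(z+(x+((x*7)*(5+y)))))); overall: (0+(1*(((((6*x)*(8*7))*((1+b)*(y+z)))+(((x+2)+(6*x))*(a+a)))+(z+(x+((x*7)*(5+y))))))) -> (1*(((((6*x)*(8*7))*((1+b)*(y+z)))+(((x+2)+(6*x))*(a+a)))+(z+(x+((x*7)*(5+y))))))
Step 2: at root: (1*(((((6*x)*(8*7))*((1+b)*(y+z)))+(((x+2)+(6*x))*(a+a)))+(z+(x+((x*7)*(5+y)))))) -> (((((6*x)*(8*7))*((1+b)*(y+z)))+(((x+2)+(6*x))*(a+a)))+(z+(x+((x*7)*(5+y))))); overall: (1*(((((6*x)*(8*7))*((1+b)*(y+z)))+(((x+2)+(6*x))*(a+a)))+(z+(x+((x*7)*(5+y)))))) -> (((((6*x)*(8*7))*((1+b)*(y+z)))+(((x+2)+(6*x))*(a+a)))+(z+(x+((x*7)*(5+y)))))
Step 3: at LLLR: (8*7) -> 56; overall: (((((6*x)*(8*7))*((1+b)*(y+z)))+(((x+2)+(6*x))*(a+a)))+(z+(x+((x*7)*(5+y))))) -> (((((6*x)*56)*((1+b)*(y+z)))+(((x+2)+(6*x))*(a+a)))+(z+(x+((x*7)*(5+y)))))
Fixed point: (((((6*x)*56)*((1+b)*(y+z)))+(((x+2)+(6*x))*(a+a)))+(z+(x+((x*7)*(5+y)))))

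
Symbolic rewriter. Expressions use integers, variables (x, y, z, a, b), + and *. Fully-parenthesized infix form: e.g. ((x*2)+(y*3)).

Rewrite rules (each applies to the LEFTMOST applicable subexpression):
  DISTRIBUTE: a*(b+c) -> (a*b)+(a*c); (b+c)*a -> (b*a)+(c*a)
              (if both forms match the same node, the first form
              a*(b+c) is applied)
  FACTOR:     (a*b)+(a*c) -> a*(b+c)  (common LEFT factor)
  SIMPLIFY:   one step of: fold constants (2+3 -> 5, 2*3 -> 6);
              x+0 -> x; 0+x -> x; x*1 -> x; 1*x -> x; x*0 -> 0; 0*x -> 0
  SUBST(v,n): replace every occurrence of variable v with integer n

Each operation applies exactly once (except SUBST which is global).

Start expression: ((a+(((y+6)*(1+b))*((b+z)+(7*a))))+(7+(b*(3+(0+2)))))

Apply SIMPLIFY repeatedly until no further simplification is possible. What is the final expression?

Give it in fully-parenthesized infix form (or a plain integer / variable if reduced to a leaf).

Start: ((a+(((y+6)*(1+b))*((b+z)+(7*a))))+(7+(b*(3+(0+2)))))
Step 1: at RRRR: (0+2) -> 2; overall: ((a+(((y+6)*(1+b))*((b+z)+(7*a))))+(7+(b*(3+(0+2))))) -> ((a+(((y+6)*(1+b))*((b+z)+(7*a))))+(7+(b*(3+2))))
Step 2: at RRR: (3+2) -> 5; overall: ((a+(((y+6)*(1+b))*((b+z)+(7*a))))+(7+(b*(3+2)))) -> ((a+(((y+6)*(1+b))*((b+z)+(7*a))))+(7+(b*5)))
Fixed point: ((a+(((y+6)*(1+b))*((b+z)+(7*a))))+(7+(b*5)))

Answer: ((a+(((y+6)*(1+b))*((b+z)+(7*a))))+(7+(b*5)))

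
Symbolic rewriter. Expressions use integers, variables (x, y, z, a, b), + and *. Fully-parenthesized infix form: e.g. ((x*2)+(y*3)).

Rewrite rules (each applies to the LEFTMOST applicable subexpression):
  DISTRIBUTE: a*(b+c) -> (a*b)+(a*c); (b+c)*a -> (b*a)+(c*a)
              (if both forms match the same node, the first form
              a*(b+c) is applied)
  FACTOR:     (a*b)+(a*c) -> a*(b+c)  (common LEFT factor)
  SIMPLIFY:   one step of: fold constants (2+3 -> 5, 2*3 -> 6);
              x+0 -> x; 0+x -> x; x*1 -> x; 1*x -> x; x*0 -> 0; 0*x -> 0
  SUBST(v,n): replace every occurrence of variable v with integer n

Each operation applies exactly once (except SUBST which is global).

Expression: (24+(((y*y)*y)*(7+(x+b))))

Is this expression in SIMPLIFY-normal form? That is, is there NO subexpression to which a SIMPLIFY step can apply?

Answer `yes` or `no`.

Expression: (24+(((y*y)*y)*(7+(x+b))))
Scanning for simplifiable subexpressions (pre-order)...
  at root: (24+(((y*y)*y)*(7+(x+b)))) (not simplifiable)
  at R: (((y*y)*y)*(7+(x+b))) (not simplifiable)
  at RL: ((y*y)*y) (not simplifiable)
  at RLL: (y*y) (not simplifiable)
  at RR: (7+(x+b)) (not simplifiable)
  at RRR: (x+b) (not simplifiable)
Result: no simplifiable subexpression found -> normal form.

Answer: yes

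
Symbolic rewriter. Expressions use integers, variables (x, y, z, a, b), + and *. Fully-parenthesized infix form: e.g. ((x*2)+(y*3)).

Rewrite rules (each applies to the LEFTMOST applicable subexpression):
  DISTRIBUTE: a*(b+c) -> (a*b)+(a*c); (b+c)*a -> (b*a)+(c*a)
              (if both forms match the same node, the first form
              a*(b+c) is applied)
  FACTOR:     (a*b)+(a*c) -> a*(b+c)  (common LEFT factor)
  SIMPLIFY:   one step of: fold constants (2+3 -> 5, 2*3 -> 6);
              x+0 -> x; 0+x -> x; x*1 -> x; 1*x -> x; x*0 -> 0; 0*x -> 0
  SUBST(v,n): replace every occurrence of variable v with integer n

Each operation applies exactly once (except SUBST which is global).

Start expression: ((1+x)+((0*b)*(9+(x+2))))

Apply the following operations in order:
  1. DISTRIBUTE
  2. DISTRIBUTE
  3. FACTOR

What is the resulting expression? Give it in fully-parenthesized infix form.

Start: ((1+x)+((0*b)*(9+(x+2))))
Apply DISTRIBUTE at R (target: ((0*b)*(9+(x+2)))): ((1+x)+((0*b)*(9+(x+2)))) -> ((1+x)+(((0*b)*9)+((0*b)*(x+2))))
Apply DISTRIBUTE at RR (target: ((0*b)*(x+2))): ((1+x)+(((0*b)*9)+((0*b)*(x+2)))) -> ((1+x)+(((0*b)*9)+(((0*b)*x)+((0*b)*2))))
Apply FACTOR at RR (target: (((0*b)*x)+((0*b)*2))): ((1+x)+(((0*b)*9)+(((0*b)*x)+((0*b)*2)))) -> ((1+x)+(((0*b)*9)+((0*b)*(x+2))))

Answer: ((1+x)+(((0*b)*9)+((0*b)*(x+2))))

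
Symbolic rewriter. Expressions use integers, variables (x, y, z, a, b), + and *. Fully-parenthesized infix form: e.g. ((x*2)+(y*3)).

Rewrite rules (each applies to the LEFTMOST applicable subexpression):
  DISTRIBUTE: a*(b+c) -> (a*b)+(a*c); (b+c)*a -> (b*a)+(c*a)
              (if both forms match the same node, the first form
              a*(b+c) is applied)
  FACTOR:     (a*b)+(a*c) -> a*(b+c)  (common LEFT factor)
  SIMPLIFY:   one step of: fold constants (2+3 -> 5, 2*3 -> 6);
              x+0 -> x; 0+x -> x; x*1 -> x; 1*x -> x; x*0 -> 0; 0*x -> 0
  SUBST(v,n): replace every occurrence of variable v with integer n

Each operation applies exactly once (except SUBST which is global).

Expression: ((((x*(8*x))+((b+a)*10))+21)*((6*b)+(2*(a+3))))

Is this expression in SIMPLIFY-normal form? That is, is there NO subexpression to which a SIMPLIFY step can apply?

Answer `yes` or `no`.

Answer: yes

Derivation:
Expression: ((((x*(8*x))+((b+a)*10))+21)*((6*b)+(2*(a+3))))
Scanning for simplifiable subexpressions (pre-order)...
  at root: ((((x*(8*x))+((b+a)*10))+21)*((6*b)+(2*(a+3)))) (not simplifiable)
  at L: (((x*(8*x))+((b+a)*10))+21) (not simplifiable)
  at LL: ((x*(8*x))+((b+a)*10)) (not simplifiable)
  at LLL: (x*(8*x)) (not simplifiable)
  at LLLR: (8*x) (not simplifiable)
  at LLR: ((b+a)*10) (not simplifiable)
  at LLRL: (b+a) (not simplifiable)
  at R: ((6*b)+(2*(a+3))) (not simplifiable)
  at RL: (6*b) (not simplifiable)
  at RR: (2*(a+3)) (not simplifiable)
  at RRR: (a+3) (not simplifiable)
Result: no simplifiable subexpression found -> normal form.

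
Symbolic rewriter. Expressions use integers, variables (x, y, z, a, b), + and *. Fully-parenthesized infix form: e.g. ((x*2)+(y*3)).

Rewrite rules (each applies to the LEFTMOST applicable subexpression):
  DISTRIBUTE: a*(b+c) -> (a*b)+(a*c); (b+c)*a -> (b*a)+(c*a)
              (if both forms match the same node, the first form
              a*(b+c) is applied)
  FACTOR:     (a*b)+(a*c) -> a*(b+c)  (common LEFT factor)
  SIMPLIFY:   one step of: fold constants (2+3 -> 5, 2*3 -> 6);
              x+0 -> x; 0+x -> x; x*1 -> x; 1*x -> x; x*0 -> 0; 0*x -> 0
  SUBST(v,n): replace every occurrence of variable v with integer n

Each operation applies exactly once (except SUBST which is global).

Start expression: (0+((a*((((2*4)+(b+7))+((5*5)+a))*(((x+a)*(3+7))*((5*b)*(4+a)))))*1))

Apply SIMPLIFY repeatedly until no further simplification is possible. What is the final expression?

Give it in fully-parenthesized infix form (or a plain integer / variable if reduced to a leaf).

Answer: (a*(((8+(b+7))+(25+a))*(((x+a)*10)*((5*b)*(4+a)))))

Derivation:
Start: (0+((a*((((2*4)+(b+7))+((5*5)+a))*(((x+a)*(3+7))*((5*b)*(4+a)))))*1))
Step 1: at root: (0+((a*((((2*4)+(b+7))+((5*5)+a))*(((x+a)*(3+7))*((5*b)*(4+a)))))*1)) -> ((a*((((2*4)+(b+7))+((5*5)+a))*(((x+a)*(3+7))*((5*b)*(4+a)))))*1); overall: (0+((a*((((2*4)+(b+7))+((5*5)+a))*(((x+a)*(3+7))*((5*b)*(4+a)))))*1)) -> ((a*((((2*4)+(b+7))+((5*5)+a))*(((x+a)*(3+7))*((5*b)*(4+a)))))*1)
Step 2: at root: ((a*((((2*4)+(b+7))+((5*5)+a))*(((x+a)*(3+7))*((5*b)*(4+a)))))*1) -> (a*((((2*4)+(b+7))+((5*5)+a))*(((x+a)*(3+7))*((5*b)*(4+a))))); overall: ((a*((((2*4)+(b+7))+((5*5)+a))*(((x+a)*(3+7))*((5*b)*(4+a)))))*1) -> (a*((((2*4)+(b+7))+((5*5)+a))*(((x+a)*(3+7))*((5*b)*(4+a)))))
Step 3: at RLLL: (2*4) -> 8; overall: (a*((((2*4)+(b+7))+((5*5)+a))*(((x+a)*(3+7))*((5*b)*(4+a))))) -> (a*(((8+(b+7))+((5*5)+a))*(((x+a)*(3+7))*((5*b)*(4+a)))))
Step 4: at RLRL: (5*5) -> 25; overall: (a*(((8+(b+7))+((5*5)+a))*(((x+a)*(3+7))*((5*b)*(4+a))))) -> (a*(((8+(b+7))+(25+a))*(((x+a)*(3+7))*((5*b)*(4+a)))))
Step 5: at RRLR: (3+7) -> 10; overall: (a*(((8+(b+7))+(25+a))*(((x+a)*(3+7))*((5*b)*(4+a))))) -> (a*(((8+(b+7))+(25+a))*(((x+a)*10)*((5*b)*(4+a)))))
Fixed point: (a*(((8+(b+7))+(25+a))*(((x+a)*10)*((5*b)*(4+a)))))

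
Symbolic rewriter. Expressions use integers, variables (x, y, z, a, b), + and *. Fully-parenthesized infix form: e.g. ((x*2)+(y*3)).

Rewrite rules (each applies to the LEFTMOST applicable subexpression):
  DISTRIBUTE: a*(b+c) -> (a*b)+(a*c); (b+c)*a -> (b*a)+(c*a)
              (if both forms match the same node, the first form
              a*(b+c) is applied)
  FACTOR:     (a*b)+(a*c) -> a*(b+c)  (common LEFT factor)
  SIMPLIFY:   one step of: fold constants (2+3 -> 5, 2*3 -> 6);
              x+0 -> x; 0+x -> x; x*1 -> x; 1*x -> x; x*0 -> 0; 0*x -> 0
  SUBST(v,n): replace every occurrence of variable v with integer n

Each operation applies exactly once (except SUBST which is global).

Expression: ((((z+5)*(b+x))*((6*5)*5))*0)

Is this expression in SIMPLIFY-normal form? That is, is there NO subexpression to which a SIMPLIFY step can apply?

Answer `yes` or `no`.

Expression: ((((z+5)*(b+x))*((6*5)*5))*0)
Scanning for simplifiable subexpressions (pre-order)...
  at root: ((((z+5)*(b+x))*((6*5)*5))*0) (SIMPLIFIABLE)
  at L: (((z+5)*(b+x))*((6*5)*5)) (not simplifiable)
  at LL: ((z+5)*(b+x)) (not simplifiable)
  at LLL: (z+5) (not simplifiable)
  at LLR: (b+x) (not simplifiable)
  at LR: ((6*5)*5) (not simplifiable)
  at LRL: (6*5) (SIMPLIFIABLE)
Found simplifiable subexpr at path root: ((((z+5)*(b+x))*((6*5)*5))*0)
One SIMPLIFY step would give: 0
-> NOT in normal form.

Answer: no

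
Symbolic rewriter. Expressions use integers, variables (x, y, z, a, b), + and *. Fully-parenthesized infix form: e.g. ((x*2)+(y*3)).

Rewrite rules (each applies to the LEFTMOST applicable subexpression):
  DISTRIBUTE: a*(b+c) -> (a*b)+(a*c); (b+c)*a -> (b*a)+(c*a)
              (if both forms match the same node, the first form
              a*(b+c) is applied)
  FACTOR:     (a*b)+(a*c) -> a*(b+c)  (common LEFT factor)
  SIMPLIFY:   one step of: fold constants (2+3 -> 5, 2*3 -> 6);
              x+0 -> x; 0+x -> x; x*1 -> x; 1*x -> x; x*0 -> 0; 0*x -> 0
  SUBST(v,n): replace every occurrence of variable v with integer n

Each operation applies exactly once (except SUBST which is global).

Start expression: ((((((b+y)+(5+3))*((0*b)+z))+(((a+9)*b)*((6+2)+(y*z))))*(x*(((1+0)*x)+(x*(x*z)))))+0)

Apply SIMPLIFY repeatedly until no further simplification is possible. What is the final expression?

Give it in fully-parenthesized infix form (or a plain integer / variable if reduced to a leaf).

Start: ((((((b+y)+(5+3))*((0*b)+z))+(((a+9)*b)*((6+2)+(y*z))))*(x*(((1+0)*x)+(x*(x*z)))))+0)
Step 1: at root: ((((((b+y)+(5+3))*((0*b)+z))+(((a+9)*b)*((6+2)+(y*z))))*(x*(((1+0)*x)+(x*(x*z)))))+0) -> (((((b+y)+(5+3))*((0*b)+z))+(((a+9)*b)*((6+2)+(y*z))))*(x*(((1+0)*x)+(x*(x*z))))); overall: ((((((b+y)+(5+3))*((0*b)+z))+(((a+9)*b)*((6+2)+(y*z))))*(x*(((1+0)*x)+(x*(x*z)))))+0) -> (((((b+y)+(5+3))*((0*b)+z))+(((a+9)*b)*((6+2)+(y*z))))*(x*(((1+0)*x)+(x*(x*z)))))
Step 2: at LLLR: (5+3) -> 8; overall: (((((b+y)+(5+3))*((0*b)+z))+(((a+9)*b)*((6+2)+(y*z))))*(x*(((1+0)*x)+(x*(x*z))))) -> (((((b+y)+8)*((0*b)+z))+(((a+9)*b)*((6+2)+(y*z))))*(x*(((1+0)*x)+(x*(x*z)))))
Step 3: at LLRL: (0*b) -> 0; overall: (((((b+y)+8)*((0*b)+z))+(((a+9)*b)*((6+2)+(y*z))))*(x*(((1+0)*x)+(x*(x*z))))) -> (((((b+y)+8)*(0+z))+(((a+9)*b)*((6+2)+(y*z))))*(x*(((1+0)*x)+(x*(x*z)))))
Step 4: at LLR: (0+z) -> z; overall: (((((b+y)+8)*(0+z))+(((a+9)*b)*((6+2)+(y*z))))*(x*(((1+0)*x)+(x*(x*z))))) -> (((((b+y)+8)*z)+(((a+9)*b)*((6+2)+(y*z))))*(x*(((1+0)*x)+(x*(x*z)))))
Step 5: at LRRL: (6+2) -> 8; overall: (((((b+y)+8)*z)+(((a+9)*b)*((6+2)+(y*z))))*(x*(((1+0)*x)+(x*(x*z))))) -> (((((b+y)+8)*z)+(((a+9)*b)*(8+(y*z))))*(x*(((1+0)*x)+(x*(x*z)))))
Step 6: at RRLL: (1+0) -> 1; overall: (((((b+y)+8)*z)+(((a+9)*b)*(8+(y*z))))*(x*(((1+0)*x)+(x*(x*z))))) -> (((((b+y)+8)*z)+(((a+9)*b)*(8+(y*z))))*(x*((1*x)+(x*(x*z)))))
Step 7: at RRL: (1*x) -> x; overall: (((((b+y)+8)*z)+(((a+9)*b)*(8+(y*z))))*(x*((1*x)+(x*(x*z))))) -> (((((b+y)+8)*z)+(((a+9)*b)*(8+(y*z))))*(x*(x+(x*(x*z)))))
Fixed point: (((((b+y)+8)*z)+(((a+9)*b)*(8+(y*z))))*(x*(x+(x*(x*z)))))

Answer: (((((b+y)+8)*z)+(((a+9)*b)*(8+(y*z))))*(x*(x+(x*(x*z)))))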